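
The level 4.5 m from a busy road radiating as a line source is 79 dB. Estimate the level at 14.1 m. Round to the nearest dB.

Cylindrical spreading from a line source gives a 10·log₁₀(r₂/r₁) drop.
L₂ = 79 − 10·log₁₀(14.1/4.5) = 79 − 4.960 = 74.04 dB.

74 dB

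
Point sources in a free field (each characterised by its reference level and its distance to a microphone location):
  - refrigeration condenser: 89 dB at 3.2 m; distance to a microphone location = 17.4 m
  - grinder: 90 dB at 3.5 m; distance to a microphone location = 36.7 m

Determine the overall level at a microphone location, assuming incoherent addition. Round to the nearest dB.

Apply inverse-square spreading to bring every level to the receiver, then sum 10^(L/10).
refrigeration condenser: 89 − 20·log₁₀(17.4/3.2) = 89 − 14.71 = 74.29 dB.
grinder: 90 − 20·log₁₀(36.7/3.5) = 90 − 20.41 = 69.59 dB.
Σ 10^(L/10) = 3.596e+07 → L_total = 10·log₁₀(3.596e+07) = 75.56 dB.

76 dB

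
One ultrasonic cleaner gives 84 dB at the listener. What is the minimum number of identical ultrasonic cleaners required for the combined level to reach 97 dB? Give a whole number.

Need L₁ + 10·log₁₀ N ≥ 97, i.e. log₁₀ N ≥ 1.30.
N ≥ 10^(13.0/10) = 19.953, so N = 20.

20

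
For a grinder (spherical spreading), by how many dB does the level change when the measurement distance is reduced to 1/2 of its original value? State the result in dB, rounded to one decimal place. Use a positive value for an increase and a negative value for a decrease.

With spherical spreading the level changes by −20·log₁₀(r₂/r₁).
ΔL = −20·log₁₀(0.5) = +6.02 dB.

+6.0 dB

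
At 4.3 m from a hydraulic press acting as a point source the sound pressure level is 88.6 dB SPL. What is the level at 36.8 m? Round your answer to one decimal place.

Spherical spreading from a point source gives a 20·log₁₀(r₂/r₁) drop.
L₂ = 88.6 − 20·log₁₀(36.8/4.3) = 88.6 − 18.648 = 69.95 dB SPL.

70.0 dB SPL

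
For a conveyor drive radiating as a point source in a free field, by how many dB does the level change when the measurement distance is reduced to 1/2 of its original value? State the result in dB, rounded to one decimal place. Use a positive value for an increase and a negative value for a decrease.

With spherical spreading the level changes by −20·log₁₀(r₂/r₁).
ΔL = −20·log₁₀(0.5) = +6.02 dB.

+6.0 dB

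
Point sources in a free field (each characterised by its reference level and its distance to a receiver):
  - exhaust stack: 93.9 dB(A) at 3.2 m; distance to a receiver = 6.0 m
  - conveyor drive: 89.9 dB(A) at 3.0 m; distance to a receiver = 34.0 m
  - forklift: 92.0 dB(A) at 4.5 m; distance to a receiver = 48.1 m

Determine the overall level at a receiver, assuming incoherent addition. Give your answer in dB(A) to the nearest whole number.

First find each source's level at the receiver (point-source: −20·log₁₀(r/r_ref)), then combine on an intensity basis.
exhaust stack: 93.9 − 20·log₁₀(6.0/3.2) = 93.9 − 5.46 = 88.44 dB(A).
conveyor drive: 89.9 − 20·log₁₀(34.0/3.0) = 89.9 − 21.09 = 68.81 dB(A).
forklift: 92.0 − 20·log₁₀(48.1/4.5) = 92.0 − 20.58 = 71.42 dB(A).
Σ 10^(L/10) = 7.197e+08 → L_total = 10·log₁₀(7.197e+08) = 88.57 dB(A).

89 dB(A)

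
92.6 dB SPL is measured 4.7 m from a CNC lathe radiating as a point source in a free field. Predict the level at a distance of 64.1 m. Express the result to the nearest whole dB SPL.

Point-source attenuation: ΔL = 20·log₁₀(r₂/r₁) = 20·log₁₀(64.1/4.7) = 22.695 dB.
L₂ = 92.6 − 20·log₁₀(64.1/4.7) = 92.6 − 22.695 = 69.90 dB SPL.

70 dB SPL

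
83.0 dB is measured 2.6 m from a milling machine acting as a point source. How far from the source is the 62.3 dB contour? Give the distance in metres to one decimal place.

28.2 m

The 20.7 dB drop corresponds to a distance ratio of 10^(20.7/20) for a point source.
r₂ = 2.6·10^((83.0−62.3)/20) = 2.6·10^(20.7/20) = 28.18 m.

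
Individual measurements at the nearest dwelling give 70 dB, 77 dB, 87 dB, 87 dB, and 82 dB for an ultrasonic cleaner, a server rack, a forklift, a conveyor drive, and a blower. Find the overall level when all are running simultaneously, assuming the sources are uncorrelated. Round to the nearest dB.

For uncorrelated sources the intensities add, so convert each level to linear form, sum, and take 10·log₁₀ of the total.
Σ 10^(L/10) = 10^(70/10) + 10^(77/10) + 10^(87/10) + 10^(87/10) + 10^(82/10) = 1.221e+09.
L_total = 10·log₁₀(1.221e+09) = 90.87 dB.

91 dB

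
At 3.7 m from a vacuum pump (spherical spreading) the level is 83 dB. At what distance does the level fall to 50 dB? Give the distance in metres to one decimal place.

165.3 m

The 33.0 dB drop corresponds to a distance ratio of 10^(33.0/20) for a point source.
r₂ = 3.7·10^((83−50)/20) = 3.7·10^(33.0/20) = 165.27 m.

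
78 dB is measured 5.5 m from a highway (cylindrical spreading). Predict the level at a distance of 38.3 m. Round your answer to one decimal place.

For a line source, L₂ = L₁ − 10·log₁₀(r₂/r₁).
L₂ = 78 − 10·log₁₀(38.3/5.5) = 78 − 8.428 = 69.57 dB.

69.6 dB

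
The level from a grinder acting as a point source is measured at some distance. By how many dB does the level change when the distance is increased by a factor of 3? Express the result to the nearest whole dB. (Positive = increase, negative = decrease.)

With spherical spreading the level changes by −20·log₁₀(r₂/r₁).
ΔL = −20·log₁₀(3) = -9.54 dB.

-10 dB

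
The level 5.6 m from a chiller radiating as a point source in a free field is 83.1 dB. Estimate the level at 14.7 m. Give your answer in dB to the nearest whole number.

75 dB

Spherical spreading from a point source gives a 20·log₁₀(r₂/r₁) drop.
L₂ = 83.1 − 20·log₁₀(14.7/5.6) = 83.1 − 8.383 = 74.72 dB.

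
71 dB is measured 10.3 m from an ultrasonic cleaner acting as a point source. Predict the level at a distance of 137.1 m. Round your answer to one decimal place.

48.5 dB

Point-source attenuation: ΔL = 20·log₁₀(r₂/r₁) = 20·log₁₀(137.1/10.3) = 22.484 dB.
L₂ = 71 − 20·log₁₀(137.1/10.3) = 71 − 22.484 = 48.52 dB.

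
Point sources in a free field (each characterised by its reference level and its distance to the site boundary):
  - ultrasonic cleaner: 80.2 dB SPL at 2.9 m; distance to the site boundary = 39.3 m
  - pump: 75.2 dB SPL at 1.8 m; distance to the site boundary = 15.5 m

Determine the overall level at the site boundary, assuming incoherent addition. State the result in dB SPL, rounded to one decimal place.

60.1 dB SPL

First find each source's level at the receiver (point-source: −20·log₁₀(r/r_ref)), then combine on an intensity basis.
ultrasonic cleaner: 80.2 − 20·log₁₀(39.3/2.9) = 80.2 − 22.64 = 57.56 dB SPL.
pump: 75.2 − 20·log₁₀(15.5/1.8) = 75.2 − 18.70 = 56.50 dB SPL.
Σ 10^(L/10) = 1.017e+06 → L_total = 10·log₁₀(1.017e+06) = 60.07 dB SPL.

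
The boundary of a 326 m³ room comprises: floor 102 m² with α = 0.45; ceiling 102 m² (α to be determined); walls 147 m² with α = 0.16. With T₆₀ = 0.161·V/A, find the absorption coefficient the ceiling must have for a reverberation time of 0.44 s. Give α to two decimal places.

0.49

From T₆₀ = 0.161·V/A, the target T₆₀ = 0.44 s needs A = 0.161·326/0.44 = 119.29 m².
Absorption from the other surfaces = 102·0.45 + 147·0.16 = 69.42 m², so the ceiling must supply 49.87 m² over 102 m².
α = 49.87/102 = 0.489.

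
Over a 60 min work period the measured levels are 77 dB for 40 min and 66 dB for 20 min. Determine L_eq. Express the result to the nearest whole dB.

The energy average is taken in the linear domain: L_eq = 10·log₁₀[(Σ tᵢ·10^(Lᵢ/10))/T], T = 60 min.
Σ tᵢ·10^(Lᵢ/10) = 40·10^(77/10) + 20·10^(66/10) = 2.084e+09.
L_eq = 10·log₁₀(2.084e+09/60) = 75.41 dB.

75 dB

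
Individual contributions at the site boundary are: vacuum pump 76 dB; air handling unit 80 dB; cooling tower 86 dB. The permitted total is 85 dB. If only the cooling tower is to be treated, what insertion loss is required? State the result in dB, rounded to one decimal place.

Fixed contribution from the other sources: Σ 10^(L/10) = 10^(76/10) + 10^(80/10) = 1.398e+08 (81.46 dB).
The limit corresponds to 10^(85/10) = 3.162e+08; subtracting the fixed part leaves 1.764e+08 for the cooling tower, i.e. 82.47 dB.
So the cooling tower must be reduced from 86 to 82.47 dB: IL = 3.53 dB.

3.5 dB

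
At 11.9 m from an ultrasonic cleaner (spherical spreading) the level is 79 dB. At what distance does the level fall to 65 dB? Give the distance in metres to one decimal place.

59.6 m

For a point source L₁ − L₂ = 20·log₁₀(r₂/r₁), so r₂ = r₁·10^((L₁−L₂)/20).
r₂ = 11.9·10^((79−65)/20) = 11.9·10^(14.0/20) = 59.64 m.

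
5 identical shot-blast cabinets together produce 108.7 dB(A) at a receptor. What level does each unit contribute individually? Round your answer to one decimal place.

For N identical incoherent sources L_total = L₁ + 10·log₁₀ N, so L₁ = 108.7 − 10·log₁₀(5) = 108.7 − 6.990.

101.7 dB(A)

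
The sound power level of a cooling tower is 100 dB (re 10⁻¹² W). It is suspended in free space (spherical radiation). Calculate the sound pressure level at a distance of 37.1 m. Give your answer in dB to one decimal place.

57.6 dB

L_p = L_w − 10·log₁₀(4π·r²) with r = 37.1 m.
4π·r² = 1.73e+04 m², 10·log₁₀ of that is 42.380 dB.
L_p = 100 − 42.380 = 57.62 dB.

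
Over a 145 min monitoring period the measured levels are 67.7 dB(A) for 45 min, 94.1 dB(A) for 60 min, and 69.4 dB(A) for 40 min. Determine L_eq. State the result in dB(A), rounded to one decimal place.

90.3 dB(A)

The energy average is taken in the linear domain: L_eq = 10·log₁₀[(Σ tᵢ·10^(Lᵢ/10))/T], T = 145 min.
Σ tᵢ·10^(Lᵢ/10) = 45·10^(67.7/10) + 60·10^(94.1/10) + 40·10^(69.4/10) = 1.548e+11.
L_eq = 10·log₁₀(1.548e+11/145) = 90.29 dB(A).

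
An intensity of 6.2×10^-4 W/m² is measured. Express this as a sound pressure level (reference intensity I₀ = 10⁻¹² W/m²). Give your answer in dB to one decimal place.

87.9 dB

L = 10·log₁₀(I/I₀) = 10·log₁₀(6.2×10^-4/10⁻¹²) = 10·log₁₀(6.2×10^8).
L = 10·(0.7924 + 8) = 87.92 dB.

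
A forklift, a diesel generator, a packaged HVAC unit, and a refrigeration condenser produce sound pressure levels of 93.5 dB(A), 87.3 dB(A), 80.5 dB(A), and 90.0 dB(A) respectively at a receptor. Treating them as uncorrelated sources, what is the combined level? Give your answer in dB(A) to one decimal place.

Incoherent sources combine by intensity addition: L_total = 10·log₁₀(Σ 10^(L_i/10)).
Σ 10^(L/10) = 10^(93.5/10) + 10^(87.3/10) + 10^(80.5/10) + 10^(90.0/10) = 3.888e+09.
L_total = 10·log₁₀(3.888e+09) = 95.90 dB(A).

95.9 dB(A)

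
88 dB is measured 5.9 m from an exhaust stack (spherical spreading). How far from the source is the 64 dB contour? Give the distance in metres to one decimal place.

93.5 m

Point-source spreading drops the level by 20·log₁₀(r₂/r₁); inverting, r₂/r₁ = 10^(ΔL/20).
r₂ = 5.9·10^((88−64)/20) = 5.9·10^(24.0/20) = 93.51 m.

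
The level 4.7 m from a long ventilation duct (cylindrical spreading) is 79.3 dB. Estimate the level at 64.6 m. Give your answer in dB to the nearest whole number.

68 dB

Cylindrical spreading from a line source gives a 10·log₁₀(r₂/r₁) drop.
L₂ = 79.3 − 10·log₁₀(64.6/4.7) = 79.3 − 11.381 = 67.92 dB.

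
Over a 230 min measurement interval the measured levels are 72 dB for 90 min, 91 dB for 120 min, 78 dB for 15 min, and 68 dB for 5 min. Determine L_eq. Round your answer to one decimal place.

The energy average is taken in the linear domain: L_eq = 10·log₁₀[(Σ tᵢ·10^(Lᵢ/10))/T], T = 230 min.
Σ tᵢ·10^(Lᵢ/10) = 90·10^(72/10) + 120·10^(91/10) + 15·10^(78/10) + 5·10^(68/10) = 1.535e+11.
L_eq = 10·log₁₀(1.535e+11/230) = 88.24 dB.

88.2 dB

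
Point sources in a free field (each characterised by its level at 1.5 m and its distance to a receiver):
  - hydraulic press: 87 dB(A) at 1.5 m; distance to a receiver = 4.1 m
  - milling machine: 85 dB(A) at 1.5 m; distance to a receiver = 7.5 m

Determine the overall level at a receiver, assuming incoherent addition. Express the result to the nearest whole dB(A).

Propagate each source to the receiver with L = L_ref − 20·log₁₀(r/r_ref), then add intensities.
hydraulic press: 87 − 20·log₁₀(4.1/1.5) = 87 − 8.73 = 78.27 dB(A).
milling machine: 85 − 20·log₁₀(7.5/1.5) = 85 − 13.98 = 71.02 dB(A).
Σ 10^(L/10) = 7.973e+07 → L_total = 10·log₁₀(7.973e+07) = 79.02 dB(A).

79 dB(A)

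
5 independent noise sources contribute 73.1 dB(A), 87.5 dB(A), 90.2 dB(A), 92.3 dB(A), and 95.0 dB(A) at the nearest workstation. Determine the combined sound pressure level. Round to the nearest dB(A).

Incoherent sources combine by intensity addition: L_total = 10·log₁₀(Σ 10^(L_i/10)).
Σ 10^(L/10) = 10^(73.1/10) + 10^(87.5/10) + 10^(90.2/10) + 10^(92.3/10) + 10^(95.0/10) = 6.490e+09.
L_total = 10·log₁₀(6.490e+09) = 98.12 dB(A).

98 dB(A)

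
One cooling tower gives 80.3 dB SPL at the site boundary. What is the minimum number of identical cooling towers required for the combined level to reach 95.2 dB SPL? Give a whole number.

The shortfall is 95.2 − 80.3 = 14.9 dB, and N units add 10·log₁₀ N, so need 10·log₁₀ N ≥ 14.9.
N ≥ 10^(14.9/10) = 30.903, so N = 31.

31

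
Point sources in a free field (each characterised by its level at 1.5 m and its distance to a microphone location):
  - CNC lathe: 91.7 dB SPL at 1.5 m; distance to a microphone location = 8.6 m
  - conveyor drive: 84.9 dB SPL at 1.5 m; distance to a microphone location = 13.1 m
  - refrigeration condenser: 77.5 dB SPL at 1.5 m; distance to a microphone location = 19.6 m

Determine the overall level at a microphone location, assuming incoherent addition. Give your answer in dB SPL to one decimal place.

Apply inverse-square spreading to bring every level to the receiver, then sum 10^(L/10).
CNC lathe: 91.7 − 20·log₁₀(8.6/1.5) = 91.7 − 15.17 = 76.53 dB SPL.
conveyor drive: 84.9 − 20·log₁₀(13.1/1.5) = 84.9 − 18.82 = 66.08 dB SPL.
refrigeration condenser: 77.5 − 20·log₁₀(19.6/1.5) = 77.5 − 22.32 = 55.18 dB SPL.
Σ 10^(L/10) = 4.938e+07 → L_total = 10·log₁₀(4.938e+07) = 76.94 dB SPL.

76.9 dB SPL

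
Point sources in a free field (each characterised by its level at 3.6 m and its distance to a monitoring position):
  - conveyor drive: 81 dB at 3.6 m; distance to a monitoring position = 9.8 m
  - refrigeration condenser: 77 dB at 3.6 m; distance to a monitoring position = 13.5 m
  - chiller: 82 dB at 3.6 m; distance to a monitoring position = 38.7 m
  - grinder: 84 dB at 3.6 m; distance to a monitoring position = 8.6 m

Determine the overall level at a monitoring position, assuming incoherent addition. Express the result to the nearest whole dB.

First find each source's level at the receiver (point-source: −20·log₁₀(r/r_ref)), then combine on an intensity basis.
conveyor drive: 81 − 20·log₁₀(9.8/3.6) = 81 − 8.70 = 72.30 dB.
refrigeration condenser: 77 − 20·log₁₀(13.5/3.6) = 77 − 11.48 = 65.52 dB.
chiller: 82 − 20·log₁₀(38.7/3.6) = 82 − 20.63 = 61.37 dB.
grinder: 84 − 20·log₁₀(8.6/3.6) = 84 − 7.56 = 76.44 dB.
Σ 10^(L/10) = 6.594e+07 → L_total = 10·log₁₀(6.594e+07) = 78.19 dB.

78 dB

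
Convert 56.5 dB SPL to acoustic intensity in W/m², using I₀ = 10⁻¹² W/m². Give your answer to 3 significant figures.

4.47e-07 W/m²

L = 10·log₁₀(I/I₀) ⇒ I = I₀·10^(L/10) = 10⁻¹² × 10^5.65.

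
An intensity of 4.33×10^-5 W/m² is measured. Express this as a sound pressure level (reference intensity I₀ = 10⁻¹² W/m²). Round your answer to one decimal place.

L = 10·log₁₀(I/I₀) = 10·log₁₀(4.33×10^-5/10⁻¹²) = 10·log₁₀(4.33×10^7).
L = 10·(0.6365 + 7) = 76.36 dB.

76.4 dB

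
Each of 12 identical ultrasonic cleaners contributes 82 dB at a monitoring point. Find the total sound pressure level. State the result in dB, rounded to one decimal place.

N identical incoherent sources raise the level by 10·log₁₀ N.
L_total = 82 + 10·log₁₀(12) = 82 + 10.792 = 92.79 dB.

92.8 dB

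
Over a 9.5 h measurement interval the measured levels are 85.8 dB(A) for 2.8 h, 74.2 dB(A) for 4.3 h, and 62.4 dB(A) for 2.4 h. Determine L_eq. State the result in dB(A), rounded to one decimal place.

80.9 dB(A)

The energy average is taken in the linear domain: L_eq = 10·log₁₀[(Σ tᵢ·10^(Lᵢ/10))/T], T = 9.5 h.
Σ tᵢ·10^(Lᵢ/10) = 2.8·10^(85.8/10) + 4.3·10^(74.2/10) + 2.4·10^(62.4/10) = 1.182e+09.
L_eq = 10·log₁₀(1.182e+09/9.5) = 80.95 dB(A).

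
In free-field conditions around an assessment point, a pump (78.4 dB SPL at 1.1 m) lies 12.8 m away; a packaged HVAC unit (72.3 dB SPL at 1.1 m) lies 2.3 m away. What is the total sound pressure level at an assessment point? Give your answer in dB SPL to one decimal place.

Propagate each source to the receiver with L = L_ref − 20·log₁₀(r/r_ref), then add intensities.
pump: 78.4 − 20·log₁₀(12.8/1.1) = 78.4 − 21.32 = 57.08 dB SPL.
packaged HVAC unit: 72.3 − 20·log₁₀(2.3/1.1) = 72.3 − 6.41 = 65.89 dB SPL.
Σ 10^(L/10) = 4.395e+06 → L_total = 10·log₁₀(4.395e+06) = 66.43 dB SPL.

66.4 dB SPL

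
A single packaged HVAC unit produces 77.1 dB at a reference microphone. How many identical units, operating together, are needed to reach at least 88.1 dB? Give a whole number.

13

N identical sources give L₁ + 10·log₁₀ N, so require 10·log₁₀ N ≥ 88.1 − 77.1 = 11.0 dB.
N ≥ 10^(11.0/10) = 12.589, so N = 13.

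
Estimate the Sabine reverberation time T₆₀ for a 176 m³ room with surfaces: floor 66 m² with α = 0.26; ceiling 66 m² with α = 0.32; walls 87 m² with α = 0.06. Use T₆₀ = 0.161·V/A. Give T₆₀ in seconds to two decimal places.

A = Σ Sᵢαᵢ = 66·0.26 + 66·0.32 + 87·0.06 = 43.50 m².
T₆₀ = 0.161·V/A = 0.161·176/43.50 = 0.651 s.

0.65 s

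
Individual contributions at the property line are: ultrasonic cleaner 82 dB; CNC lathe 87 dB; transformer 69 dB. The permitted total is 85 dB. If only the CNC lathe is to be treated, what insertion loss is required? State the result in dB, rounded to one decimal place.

5.2 dB

The untreated sources together contribute 10^(82/10) + 10^(69/10) = 1.664e+08, i.e. 82.21 dB.
To meet 85 dB overall, the treated CNC lathe may contribute at most 10^(85/10) − 1.664e+08 = 1.498e+08, i.e. 81.75 dB.
Required insertion loss = 87 − 81.75 = 5.25 dB.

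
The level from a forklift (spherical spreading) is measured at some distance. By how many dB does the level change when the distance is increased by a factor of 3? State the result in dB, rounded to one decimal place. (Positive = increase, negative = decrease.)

-9.5 dB

With spherical spreading the level changes by −20·log₁₀(r₂/r₁).
ΔL = −20·log₁₀(3) = -9.54 dB.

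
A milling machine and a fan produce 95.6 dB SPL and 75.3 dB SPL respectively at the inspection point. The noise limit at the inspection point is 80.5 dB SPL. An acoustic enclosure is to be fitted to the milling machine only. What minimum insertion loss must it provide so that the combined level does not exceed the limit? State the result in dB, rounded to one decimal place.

16.7 dB

Everything except the milling machine sums to 10^(75.3/10) = 3.388e+07 in linear terms, 75.30 dB SPL.
The limit corresponds to 10^(80.5/10) = 1.122e+08; subtracting the fixed part leaves 7.832e+07 for the milling machine, i.e. 78.94 dB SPL.
So the milling machine must be reduced from 95.6 to 78.94 dB SPL: IL = 16.66 dB.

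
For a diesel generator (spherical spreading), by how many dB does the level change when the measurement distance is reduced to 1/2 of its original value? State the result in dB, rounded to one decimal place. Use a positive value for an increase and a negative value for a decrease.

With spherical spreading the level changes by −20·log₁₀(r₂/r₁).
ΔL = −20·log₁₀(0.5) = +6.02 dB.

+6.0 dB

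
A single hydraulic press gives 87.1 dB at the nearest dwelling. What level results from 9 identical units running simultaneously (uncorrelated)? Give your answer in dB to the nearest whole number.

97 dB

With 9 equal, uncorrelated contributions the intensity is 9× that of one unit, giving a rise of 10·log₁₀ 9.
L_total = 87.1 + 10·log₁₀(9) = 87.1 + 9.542 = 96.64 dB.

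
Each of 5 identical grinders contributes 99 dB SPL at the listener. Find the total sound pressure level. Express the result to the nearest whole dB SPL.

With 5 equal, uncorrelated contributions the intensity is 5× that of one unit, giving a rise of 10·log₁₀ 5.
L_total = 99 + 10·log₁₀(5) = 99 + 6.990 = 105.99 dB SPL.

106 dB SPL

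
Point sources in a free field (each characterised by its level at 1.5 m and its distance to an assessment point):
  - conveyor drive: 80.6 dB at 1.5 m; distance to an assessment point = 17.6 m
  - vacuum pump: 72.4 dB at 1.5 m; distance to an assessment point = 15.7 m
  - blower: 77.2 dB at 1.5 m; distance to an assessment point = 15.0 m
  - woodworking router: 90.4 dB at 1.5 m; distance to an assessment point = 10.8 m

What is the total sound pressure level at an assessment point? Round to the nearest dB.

First find each source's level at the receiver (point-source: −20·log₁₀(r/r_ref)), then combine on an intensity basis.
conveyor drive: 80.6 − 20·log₁₀(17.6/1.5) = 80.6 − 21.39 = 59.21 dB.
vacuum pump: 72.4 − 20·log₁₀(15.7/1.5) = 72.4 − 20.40 = 52.00 dB.
blower: 77.2 − 20·log₁₀(15.0/1.5) = 77.2 − 20.00 = 57.20 dB.
woodworking router: 90.4 − 20·log₁₀(10.8/1.5) = 90.4 − 17.15 = 73.25 dB.
Σ 10^(L/10) = 2.267e+07 → L_total = 10·log₁₀(2.267e+07) = 73.55 dB.

74 dB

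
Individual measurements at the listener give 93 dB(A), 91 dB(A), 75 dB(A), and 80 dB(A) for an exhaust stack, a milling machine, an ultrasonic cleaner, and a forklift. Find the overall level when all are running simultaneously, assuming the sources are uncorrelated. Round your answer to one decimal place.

95.3 dB(A)

Incoherent sources combine by intensity addition: L_total = 10·log₁₀(Σ 10^(L_i/10)).
Σ 10^(L/10) = 10^(93/10) + 10^(91/10) + 10^(75/10) + 10^(80/10) = 3.386e+09.
L_total = 10·log₁₀(3.386e+09) = 95.30 dB(A).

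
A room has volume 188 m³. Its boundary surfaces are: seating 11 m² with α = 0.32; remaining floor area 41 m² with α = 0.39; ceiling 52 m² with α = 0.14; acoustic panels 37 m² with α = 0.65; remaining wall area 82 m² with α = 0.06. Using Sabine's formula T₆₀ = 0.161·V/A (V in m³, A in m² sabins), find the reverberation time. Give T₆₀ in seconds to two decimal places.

Total absorption A = 11·0.32 + 41·0.39 + 52·0.14 + 37·0.65 + 82·0.06 = 55.76 m² sabins.
T₆₀ = 0.161 × 188 / 55.76 = 0.543 s.

0.54 s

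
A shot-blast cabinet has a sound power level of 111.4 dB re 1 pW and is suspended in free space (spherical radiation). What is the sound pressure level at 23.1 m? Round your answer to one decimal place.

73.1 dB

L_p = L_w − 10·log₁₀(4π·r²) with r = 23.1 m.
4π·r² = 6706 m², 10·log₁₀ of that is 38.264 dB.
L_p = 111.4 − 38.264 = 73.14 dB.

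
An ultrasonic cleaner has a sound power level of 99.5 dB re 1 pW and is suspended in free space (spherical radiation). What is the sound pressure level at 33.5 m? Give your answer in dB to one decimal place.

The power spreads over a sphere of area 4π·r², so L_p = L_w − 10·log₁₀(4π·r²).
4π·r² = 1.41e+04 m², 10·log₁₀ of that is 41.493 dB.
L_p = 99.5 − 41.493 = 58.01 dB.

58.0 dB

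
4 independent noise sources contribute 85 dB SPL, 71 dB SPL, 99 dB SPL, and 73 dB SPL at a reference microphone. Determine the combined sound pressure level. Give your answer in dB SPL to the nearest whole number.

99 dB SPL

Incoherent sources combine by intensity addition: L_total = 10·log₁₀(Σ 10^(L_i/10)).
Σ 10^(L/10) = 10^(85/10) + 10^(71/10) + 10^(99/10) + 10^(73/10) = 8.292e+09.
L_total = 10·log₁₀(8.292e+09) = 99.19 dB SPL.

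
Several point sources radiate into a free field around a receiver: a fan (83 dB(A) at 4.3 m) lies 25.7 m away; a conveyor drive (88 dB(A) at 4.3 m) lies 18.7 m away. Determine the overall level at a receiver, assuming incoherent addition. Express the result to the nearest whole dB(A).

Propagate each source to the receiver with L = L_ref − 20·log₁₀(r/r_ref), then add intensities.
fan: 83 − 20·log₁₀(25.7/4.3) = 83 − 15.53 = 67.47 dB(A).
conveyor drive: 88 − 20·log₁₀(18.7/4.3) = 88 − 12.77 = 75.23 dB(A).
Σ 10^(L/10) = 3.895e+07 → L_total = 10·log₁₀(3.895e+07) = 75.90 dB(A).

76 dB(A)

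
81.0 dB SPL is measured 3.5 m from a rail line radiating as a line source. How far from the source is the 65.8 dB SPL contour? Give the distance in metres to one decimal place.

For a line source L₁ − L₂ = 10·log₁₀(r₂/r₁), so r₂ = r₁·10^((L₁−L₂)/10).
r₂ = 3.5·10^((81.0−65.8)/10) = 3.5·10^(15.2/10) = 115.90 m.

115.9 m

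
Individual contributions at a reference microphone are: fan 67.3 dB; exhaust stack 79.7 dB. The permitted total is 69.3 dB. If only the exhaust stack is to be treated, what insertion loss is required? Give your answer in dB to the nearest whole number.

Everything except the exhaust stack sums to 10^(67.3/10) = 5.370e+06 in linear terms, 67.30 dB.
To meet 69.3 dB overall, the treated exhaust stack may contribute at most 10^(69.3/10) − 5.370e+06 = 3.141e+06, i.e. 64.97 dB.
So the exhaust stack must be reduced from 79.7 to 64.97 dB: IL = 14.73 dB.

15 dB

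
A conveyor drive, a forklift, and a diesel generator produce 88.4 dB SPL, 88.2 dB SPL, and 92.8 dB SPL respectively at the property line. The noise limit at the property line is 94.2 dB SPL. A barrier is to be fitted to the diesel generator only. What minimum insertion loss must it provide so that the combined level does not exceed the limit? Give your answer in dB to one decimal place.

Fixed contribution from the other sources: Σ 10^(L/10) = 10^(88.4/10) + 10^(88.2/10) = 1.353e+09 (91.31 dB SPL).
To meet 94.2 dB SPL overall, the treated diesel generator may contribute at most 10^(94.2/10) − 1.353e+09 = 1.278e+09, i.e. 91.06 dB SPL.
Required insertion loss = 92.8 − 91.06 = 1.74 dB.

1.7 dB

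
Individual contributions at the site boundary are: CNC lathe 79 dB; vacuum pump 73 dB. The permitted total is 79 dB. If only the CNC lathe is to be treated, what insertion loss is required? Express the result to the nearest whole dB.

1 dB

The untreated sources together contribute 10^(73/10) = 1.995e+07, i.e. 73.00 dB.
The limit corresponds to 10^(79/10) = 7.943e+07; subtracting the fixed part leaves 5.948e+07 for the CNC lathe, i.e. 77.74 dB.
Required insertion loss = 79 − 77.74 = 1.26 dB.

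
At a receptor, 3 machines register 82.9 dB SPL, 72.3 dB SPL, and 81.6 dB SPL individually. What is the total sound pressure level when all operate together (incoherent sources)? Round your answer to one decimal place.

85.5 dB SPL

For uncorrelated sources the intensities add, so convert each level to linear form, sum, and take 10·log₁₀ of the total.
Σ 10^(L/10) = 10^(82.9/10) + 10^(72.3/10) + 10^(81.6/10) = 3.565e+08.
L_total = 10·log₁₀(3.565e+08) = 85.52 dB SPL.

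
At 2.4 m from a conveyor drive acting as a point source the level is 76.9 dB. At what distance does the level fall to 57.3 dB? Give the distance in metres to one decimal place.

22.9 m

Point-source spreading drops the level by 20·log₁₀(r₂/r₁); inverting, r₂/r₁ = 10^(ΔL/20).
r₂ = 2.4·10^((76.9−57.3)/20) = 2.4·10^(19.6/20) = 22.92 m.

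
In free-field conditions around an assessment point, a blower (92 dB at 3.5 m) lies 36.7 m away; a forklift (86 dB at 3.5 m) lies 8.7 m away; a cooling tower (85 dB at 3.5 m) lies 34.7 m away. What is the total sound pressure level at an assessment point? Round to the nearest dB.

79 dB

Propagate each source to the receiver with L = L_ref − 20·log₁₀(r/r_ref), then add intensities.
blower: 92 − 20·log₁₀(36.7/3.5) = 92 − 20.41 = 71.59 dB.
forklift: 86 − 20·log₁₀(8.7/3.5) = 86 − 7.91 = 78.09 dB.
cooling tower: 85 − 20·log₁₀(34.7/3.5) = 85 − 19.93 = 65.07 dB.
Σ 10^(L/10) = 8.206e+07 → L_total = 10·log₁₀(8.206e+07) = 79.14 dB.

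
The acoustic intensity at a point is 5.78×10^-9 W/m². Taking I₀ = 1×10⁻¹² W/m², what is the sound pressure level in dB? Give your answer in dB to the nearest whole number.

38 dB

I/I₀ = 5.78×10^-9/10⁻¹² = 5.78×10^3, and L = 10·log₁₀(I/I₀).
L = 10·(0.7619 + 3) = 37.62 dB.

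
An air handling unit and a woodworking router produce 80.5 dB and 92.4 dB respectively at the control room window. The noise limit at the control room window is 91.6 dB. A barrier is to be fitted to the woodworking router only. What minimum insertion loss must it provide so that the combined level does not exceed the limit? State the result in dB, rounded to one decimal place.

Everything except the woodworking router sums to 10^(80.5/10) = 1.122e+08 in linear terms, 80.50 dB.
The limit corresponds to 10^(91.6/10) = 1.445e+09; subtracting the fixed part leaves 1.333e+09 for the woodworking router, i.e. 91.25 dB.
So the woodworking router must be reduced from 92.4 to 91.25 dB: IL = 1.15 dB.

1.2 dB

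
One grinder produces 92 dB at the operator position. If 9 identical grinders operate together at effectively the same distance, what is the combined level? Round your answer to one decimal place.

L_total = L₁ + 10·log₁₀ N for N identical incoherent sources.
L_total = 92 + 10·log₁₀(9) = 92 + 9.542 = 101.54 dB.

101.5 dB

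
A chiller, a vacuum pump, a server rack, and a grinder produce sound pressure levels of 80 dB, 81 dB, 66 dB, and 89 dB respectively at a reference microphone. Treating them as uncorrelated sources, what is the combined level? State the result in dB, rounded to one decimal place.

90.1 dB

Incoherent sources combine by intensity addition: L_total = 10·log₁₀(Σ 10^(L_i/10)).
Σ 10^(L/10) = 10^(80/10) + 10^(81/10) + 10^(66/10) + 10^(89/10) = 1.024e+09.
L_total = 10·log₁₀(1.024e+09) = 90.10 dB.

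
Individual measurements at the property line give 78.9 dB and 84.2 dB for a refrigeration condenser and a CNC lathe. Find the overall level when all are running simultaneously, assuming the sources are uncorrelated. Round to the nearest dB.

85 dB

For uncorrelated sources the intensities add, so convert each level to linear form, sum, and take 10·log₁₀ of the total.
Σ 10^(L/10) = 10^(78.9/10) + 10^(84.2/10) = 3.407e+08.
L_total = 10·log₁₀(3.407e+08) = 85.32 dB.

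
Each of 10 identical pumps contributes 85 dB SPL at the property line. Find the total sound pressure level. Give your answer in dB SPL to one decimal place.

With 10 equal, uncorrelated contributions the intensity is 10× that of one unit, giving a rise of 10·log₁₀ 10.
L_total = 85 + 10·log₁₀(10) = 85 + 10.000 = 95.00 dB SPL.

95.0 dB SPL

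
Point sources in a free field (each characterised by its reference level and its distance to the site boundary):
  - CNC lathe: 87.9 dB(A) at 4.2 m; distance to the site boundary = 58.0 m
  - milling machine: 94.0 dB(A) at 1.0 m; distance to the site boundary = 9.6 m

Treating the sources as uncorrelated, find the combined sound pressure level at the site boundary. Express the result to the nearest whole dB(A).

Propagate each source to the receiver with L = L_ref − 20·log₁₀(r/r_ref), then add intensities.
CNC lathe: 87.9 − 20·log₁₀(58.0/4.2) = 87.9 − 22.80 = 65.10 dB(A).
milling machine: 94.0 − 20·log₁₀(9.6/1.0) = 94.0 − 19.65 = 74.35 dB(A).
Σ 10^(L/10) = 3.049e+07 → L_total = 10·log₁₀(3.049e+07) = 74.84 dB(A).

75 dB(A)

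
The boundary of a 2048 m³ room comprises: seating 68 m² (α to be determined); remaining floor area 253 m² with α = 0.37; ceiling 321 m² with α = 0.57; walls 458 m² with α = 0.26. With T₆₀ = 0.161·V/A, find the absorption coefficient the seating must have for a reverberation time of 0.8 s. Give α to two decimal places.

Required total absorption A = 0.161·2048/0.8 = 412.16 m².
Absorption from the other surfaces = 253·0.37 + 321·0.57 + 458·0.26 = 395.66 m², so the seating must supply 16.50 m² over 68 m².
α = 16.50/68 = 0.243.

0.24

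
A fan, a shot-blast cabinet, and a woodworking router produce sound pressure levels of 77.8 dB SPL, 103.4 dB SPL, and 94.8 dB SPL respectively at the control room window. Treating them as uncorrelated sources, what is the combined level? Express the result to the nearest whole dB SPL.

Incoherent sources combine by intensity addition: L_total = 10·log₁₀(Σ 10^(L_i/10)).
Σ 10^(L/10) = 10^(77.8/10) + 10^(103.4/10) + 10^(94.8/10) = 2.496e+10.
L_total = 10·log₁₀(2.496e+10) = 103.97 dB SPL.

104 dB SPL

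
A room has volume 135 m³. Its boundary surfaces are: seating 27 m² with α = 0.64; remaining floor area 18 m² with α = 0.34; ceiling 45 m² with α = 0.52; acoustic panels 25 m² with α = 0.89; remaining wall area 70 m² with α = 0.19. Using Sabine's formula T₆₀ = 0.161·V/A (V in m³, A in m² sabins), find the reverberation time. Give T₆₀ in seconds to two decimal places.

0.26 s

A = Σ Sᵢαᵢ = 27·0.64 + 18·0.34 + 45·0.52 + 25·0.89 + 70·0.19 = 82.35 m².
T₆₀ = 0.161 × 135 / 82.35 = 0.264 s.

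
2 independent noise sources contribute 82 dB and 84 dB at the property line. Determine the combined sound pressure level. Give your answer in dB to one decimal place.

For uncorrelated sources the intensities add, so convert each level to linear form, sum, and take 10·log₁₀ of the total.
Σ 10^(L/10) = 10^(82/10) + 10^(84/10) = 4.097e+08.
L_total = 10·log₁₀(4.097e+08) = 86.12 dB.

86.1 dB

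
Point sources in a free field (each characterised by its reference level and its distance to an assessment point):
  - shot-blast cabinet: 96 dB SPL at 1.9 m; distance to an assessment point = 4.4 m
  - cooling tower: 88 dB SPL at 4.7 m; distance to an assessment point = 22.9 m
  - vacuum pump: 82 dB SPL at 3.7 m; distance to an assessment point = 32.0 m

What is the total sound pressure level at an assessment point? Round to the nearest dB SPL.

89 dB SPL

First find each source's level at the receiver (point-source: −20·log₁₀(r/r_ref)), then combine on an intensity basis.
shot-blast cabinet: 96 − 20·log₁₀(4.4/1.9) = 96 − 7.29 = 88.71 dB SPL.
cooling tower: 88 − 20·log₁₀(22.9/4.7) = 88 − 13.75 = 74.25 dB SPL.
vacuum pump: 82 − 20·log₁₀(32.0/3.7) = 82 − 18.74 = 63.26 dB SPL.
Σ 10^(L/10) = 7.710e+08 → L_total = 10·log₁₀(7.710e+08) = 88.87 dB SPL.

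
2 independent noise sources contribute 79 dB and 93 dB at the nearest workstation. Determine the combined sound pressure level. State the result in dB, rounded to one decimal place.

Incoherent sources combine by intensity addition: L_total = 10·log₁₀(Σ 10^(L_i/10)).
Σ 10^(L/10) = 10^(79/10) + 10^(93/10) = 2.075e+09.
L_total = 10·log₁₀(2.075e+09) = 93.17 dB.

93.2 dB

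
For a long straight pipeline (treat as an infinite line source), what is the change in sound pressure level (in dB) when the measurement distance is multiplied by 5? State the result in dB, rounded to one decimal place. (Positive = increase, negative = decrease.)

-7.0 dB

A line source loses 3 dB per doubling of distance; generally ΔL = −10·log₁₀(r₂/r₁).
ΔL = −10·log₁₀(5) = -6.99 dB.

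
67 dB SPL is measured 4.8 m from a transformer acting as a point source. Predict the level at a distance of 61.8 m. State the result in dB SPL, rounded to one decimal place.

44.8 dB SPL

Spherical spreading from a point source gives a 20·log₁₀(r₂/r₁) drop.
L₂ = 67 − 20·log₁₀(61.8/4.8) = 67 − 22.195 = 44.81 dB SPL.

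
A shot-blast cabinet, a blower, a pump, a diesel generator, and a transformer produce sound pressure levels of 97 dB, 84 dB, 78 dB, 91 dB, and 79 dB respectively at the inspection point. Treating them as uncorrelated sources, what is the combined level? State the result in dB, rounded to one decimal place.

98.2 dB

Incoherent sources combine by intensity addition: L_total = 10·log₁₀(Σ 10^(L_i/10)).
Σ 10^(L/10) = 10^(97/10) + 10^(84/10) + 10^(78/10) + 10^(91/10) + 10^(79/10) = 6.665e+09.
L_total = 10·log₁₀(6.665e+09) = 98.24 dB.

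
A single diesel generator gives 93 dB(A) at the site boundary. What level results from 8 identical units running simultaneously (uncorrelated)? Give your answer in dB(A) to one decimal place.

102.0 dB(A)

With 8 equal, uncorrelated contributions the intensity is 8× that of one unit, giving a rise of 10·log₁₀ 8.
L_total = 93 + 10·log₁₀(8) = 93 + 9.031 = 102.03 dB(A).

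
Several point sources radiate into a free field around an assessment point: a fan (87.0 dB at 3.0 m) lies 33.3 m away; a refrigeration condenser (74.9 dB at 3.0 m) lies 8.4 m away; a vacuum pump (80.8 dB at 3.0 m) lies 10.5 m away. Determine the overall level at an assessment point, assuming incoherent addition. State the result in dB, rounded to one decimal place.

First find each source's level at the receiver (point-source: −20·log₁₀(r/r_ref)), then combine on an intensity basis.
fan: 87.0 − 20·log₁₀(33.3/3.0) = 87.0 − 20.91 = 66.09 dB.
refrigeration condenser: 74.9 − 20·log₁₀(8.4/3.0) = 74.9 − 8.94 = 65.96 dB.
vacuum pump: 80.8 − 20·log₁₀(10.5/3.0) = 80.8 − 10.88 = 69.92 dB.
Σ 10^(L/10) = 1.782e+07 → L_total = 10·log₁₀(1.782e+07) = 72.51 dB.

72.5 dB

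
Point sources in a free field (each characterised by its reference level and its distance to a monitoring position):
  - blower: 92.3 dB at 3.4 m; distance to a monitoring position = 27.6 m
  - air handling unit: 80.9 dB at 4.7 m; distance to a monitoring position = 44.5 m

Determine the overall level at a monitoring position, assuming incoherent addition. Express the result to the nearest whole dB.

74 dB

Apply inverse-square spreading to bring every level to the receiver, then sum 10^(L/10).
blower: 92.3 − 20·log₁₀(27.6/3.4) = 92.3 − 18.19 = 74.11 dB.
air handling unit: 80.9 − 20·log₁₀(44.5/4.7) = 80.9 − 19.53 = 61.37 dB.
Σ 10^(L/10) = 2.714e+07 → L_total = 10·log₁₀(2.714e+07) = 74.34 dB.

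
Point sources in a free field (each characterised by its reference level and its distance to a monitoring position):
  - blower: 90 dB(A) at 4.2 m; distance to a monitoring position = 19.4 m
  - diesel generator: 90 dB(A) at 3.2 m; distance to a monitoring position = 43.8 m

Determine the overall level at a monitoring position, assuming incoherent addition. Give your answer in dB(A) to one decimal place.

First find each source's level at the receiver (point-source: −20·log₁₀(r/r_ref)), then combine on an intensity basis.
blower: 90 − 20·log₁₀(19.4/4.2) = 90 − 13.29 = 76.71 dB(A).
diesel generator: 90 − 20·log₁₀(43.8/3.2) = 90 − 22.73 = 67.27 dB(A).
Σ 10^(L/10) = 5.221e+07 → L_total = 10·log₁₀(5.221e+07) = 77.18 dB(A).

77.2 dB(A)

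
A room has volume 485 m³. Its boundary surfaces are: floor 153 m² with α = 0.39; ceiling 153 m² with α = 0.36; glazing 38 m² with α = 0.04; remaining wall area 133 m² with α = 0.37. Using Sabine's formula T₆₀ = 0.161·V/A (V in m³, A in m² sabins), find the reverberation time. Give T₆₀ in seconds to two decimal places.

0.47 s

Summing Sᵢαᵢ: 153·0.39 + 153·0.36 + 38·0.04 + 133·0.37 = 165.48 m².
T₆₀ = 0.161·V/A = 0.161·485/165.48 = 0.472 s.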